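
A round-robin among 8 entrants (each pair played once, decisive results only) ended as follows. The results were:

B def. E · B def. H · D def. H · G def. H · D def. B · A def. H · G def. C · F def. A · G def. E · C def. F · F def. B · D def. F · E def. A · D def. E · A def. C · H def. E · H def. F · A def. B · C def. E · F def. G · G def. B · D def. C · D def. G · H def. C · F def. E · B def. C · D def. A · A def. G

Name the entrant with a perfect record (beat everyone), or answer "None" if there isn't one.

D

D has 7 wins out of 7 opponents — a perfect record.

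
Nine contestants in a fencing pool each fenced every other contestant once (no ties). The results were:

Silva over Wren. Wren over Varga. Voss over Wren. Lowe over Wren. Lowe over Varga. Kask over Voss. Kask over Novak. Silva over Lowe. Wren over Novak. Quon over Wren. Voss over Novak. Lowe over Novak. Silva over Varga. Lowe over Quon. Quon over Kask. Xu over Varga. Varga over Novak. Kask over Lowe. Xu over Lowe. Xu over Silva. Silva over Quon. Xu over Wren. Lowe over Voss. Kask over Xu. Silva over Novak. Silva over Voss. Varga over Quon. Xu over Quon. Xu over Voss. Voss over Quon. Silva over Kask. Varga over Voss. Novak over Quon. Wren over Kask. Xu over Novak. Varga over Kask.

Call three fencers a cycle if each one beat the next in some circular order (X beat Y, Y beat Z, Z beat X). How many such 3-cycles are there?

Win totals: Kask 4, Silva 7, Wren 3, Quon 2, Lowe 5, Xu 7, Varga 4, Novak 1, Voss 3.
A fencer with w wins dominates both others in C(w,2) triples; summing gives 6 + 21 + 3 + 1 + 10 + 21 + 6 + 0 + 3 = 71 transitive triples.
Total triples C(9,3) = 84, so cyclic triples = 84 − 71 = 13.

13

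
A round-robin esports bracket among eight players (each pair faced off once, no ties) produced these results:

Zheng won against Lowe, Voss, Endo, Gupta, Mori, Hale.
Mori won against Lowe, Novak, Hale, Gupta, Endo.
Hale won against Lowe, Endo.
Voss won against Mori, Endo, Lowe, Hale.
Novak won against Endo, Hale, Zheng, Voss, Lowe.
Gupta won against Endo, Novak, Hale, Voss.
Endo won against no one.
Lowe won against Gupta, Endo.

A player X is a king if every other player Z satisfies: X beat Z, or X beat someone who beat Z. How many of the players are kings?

4

Hale cannot reach Novak, Voss, Zheng, Mori in two steps.
Novak reaches everyone (king).
Lowe cannot reach Zheng, Mori in two steps.
Endo cannot reach Hale, Novak, Lowe, Voss, Zheng, Mori, Gupta in two steps.
Voss cannot reach Zheng in two steps.
Zheng reaches everyone (king).
Mori reaches everyone (king).
Gupta reaches everyone (king).
Kings: Novak, Zheng, Mori, Gupta — 4.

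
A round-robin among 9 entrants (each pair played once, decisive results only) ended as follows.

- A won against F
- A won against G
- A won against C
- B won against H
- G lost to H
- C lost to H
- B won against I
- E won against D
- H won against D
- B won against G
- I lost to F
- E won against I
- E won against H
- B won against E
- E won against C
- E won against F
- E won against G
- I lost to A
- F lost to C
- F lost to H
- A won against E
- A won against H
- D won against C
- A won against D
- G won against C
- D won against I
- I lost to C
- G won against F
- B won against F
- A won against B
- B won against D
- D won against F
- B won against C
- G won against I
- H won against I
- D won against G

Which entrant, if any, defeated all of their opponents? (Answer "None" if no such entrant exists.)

A has 8 wins out of 8 opponents — a perfect record.

A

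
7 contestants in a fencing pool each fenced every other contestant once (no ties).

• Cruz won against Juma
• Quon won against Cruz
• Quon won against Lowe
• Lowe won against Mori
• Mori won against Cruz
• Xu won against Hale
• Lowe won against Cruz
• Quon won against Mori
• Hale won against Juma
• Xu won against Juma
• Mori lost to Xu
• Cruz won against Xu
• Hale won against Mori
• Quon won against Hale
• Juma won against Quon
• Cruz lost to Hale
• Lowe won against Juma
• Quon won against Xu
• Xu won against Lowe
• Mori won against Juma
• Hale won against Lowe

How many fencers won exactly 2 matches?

Win totals: Xu 4, Cruz 2, Hale 4, Mori 2, Quon 5, Lowe 3, Juma 1.
Exactly 2: Cruz, Mori — 2 fencers.

2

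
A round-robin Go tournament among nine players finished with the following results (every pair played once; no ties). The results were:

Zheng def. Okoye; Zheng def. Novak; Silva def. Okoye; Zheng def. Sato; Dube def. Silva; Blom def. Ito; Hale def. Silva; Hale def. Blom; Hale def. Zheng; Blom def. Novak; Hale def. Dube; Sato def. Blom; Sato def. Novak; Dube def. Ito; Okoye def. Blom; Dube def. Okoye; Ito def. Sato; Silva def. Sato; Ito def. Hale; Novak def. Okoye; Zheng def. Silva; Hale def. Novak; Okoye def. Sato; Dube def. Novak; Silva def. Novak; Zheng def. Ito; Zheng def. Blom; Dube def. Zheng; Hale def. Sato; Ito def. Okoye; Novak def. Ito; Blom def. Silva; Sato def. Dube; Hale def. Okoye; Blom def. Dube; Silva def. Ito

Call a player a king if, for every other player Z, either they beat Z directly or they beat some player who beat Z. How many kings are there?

5

Zheng reaches everyone (king).
Silva cannot reach Zheng in two steps.
Blom reaches everyone (king).
Hale reaches everyone (king).
Sato cannot reach Hale in two steps.
Okoye cannot reach Zheng, Hale in two steps.
Novak cannot reach Zheng, Silva, Dube in two steps.
Ito reaches everyone (king).
Dube reaches everyone (king).
Kings: Zheng, Blom, Hale, Ito, Dube — 5.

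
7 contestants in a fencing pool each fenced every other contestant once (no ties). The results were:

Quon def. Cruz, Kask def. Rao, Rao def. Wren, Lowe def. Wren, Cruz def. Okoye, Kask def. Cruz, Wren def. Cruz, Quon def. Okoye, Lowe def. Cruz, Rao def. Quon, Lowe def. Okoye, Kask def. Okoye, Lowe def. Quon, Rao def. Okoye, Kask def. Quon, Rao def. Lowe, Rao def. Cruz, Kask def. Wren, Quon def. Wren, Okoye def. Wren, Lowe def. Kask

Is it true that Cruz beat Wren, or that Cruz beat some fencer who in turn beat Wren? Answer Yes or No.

Cruz did not beat Wren directly.
Cruz beat Okoye. Of those, Okoye beat Wren.

Yes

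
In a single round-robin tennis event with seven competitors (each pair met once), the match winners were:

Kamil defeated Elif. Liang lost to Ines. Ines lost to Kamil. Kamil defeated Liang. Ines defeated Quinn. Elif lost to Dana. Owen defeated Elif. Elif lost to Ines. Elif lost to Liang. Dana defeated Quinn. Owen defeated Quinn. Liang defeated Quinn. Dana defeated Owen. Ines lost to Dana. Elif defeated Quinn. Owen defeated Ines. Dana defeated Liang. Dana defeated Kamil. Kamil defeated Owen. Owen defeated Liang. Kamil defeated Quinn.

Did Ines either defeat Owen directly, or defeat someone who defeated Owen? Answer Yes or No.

Ines did not beat Owen directly.
Ines beat Elif, Quinn, Liang, but each of them lost to Owen. No two-step path.

No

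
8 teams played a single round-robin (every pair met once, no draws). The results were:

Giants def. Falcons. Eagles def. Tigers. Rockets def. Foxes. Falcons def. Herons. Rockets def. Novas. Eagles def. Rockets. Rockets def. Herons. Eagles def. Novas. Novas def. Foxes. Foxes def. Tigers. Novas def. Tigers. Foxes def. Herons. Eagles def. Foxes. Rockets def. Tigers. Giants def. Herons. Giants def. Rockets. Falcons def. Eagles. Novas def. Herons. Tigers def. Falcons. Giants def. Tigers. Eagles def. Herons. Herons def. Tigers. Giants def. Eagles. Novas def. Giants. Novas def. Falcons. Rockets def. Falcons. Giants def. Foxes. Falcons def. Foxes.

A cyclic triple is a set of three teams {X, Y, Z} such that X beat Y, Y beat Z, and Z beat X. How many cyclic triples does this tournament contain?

7

Win totals: Tigers 1, Novas 5, Falcons 3, Eagles 5, Rockets 5, Herons 1, Foxes 2, Giants 6.
A team with w wins dominates both others in C(w,2) triples; summing gives 0 + 10 + 3 + 10 + 10 + 0 + 1 + 15 = 49 transitive triples.
Total triples C(8,3) = 56, so cyclic triples = 56 − 49 = 7.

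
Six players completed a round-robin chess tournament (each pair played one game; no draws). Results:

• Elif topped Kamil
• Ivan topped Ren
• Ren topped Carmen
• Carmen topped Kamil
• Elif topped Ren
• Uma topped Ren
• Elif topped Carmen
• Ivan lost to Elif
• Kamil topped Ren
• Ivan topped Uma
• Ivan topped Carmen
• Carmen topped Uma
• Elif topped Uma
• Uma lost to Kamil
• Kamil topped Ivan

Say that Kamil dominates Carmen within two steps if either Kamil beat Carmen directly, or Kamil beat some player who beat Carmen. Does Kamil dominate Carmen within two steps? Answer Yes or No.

Yes

Kamil did not beat Carmen directly.
Kamil beat Ren, Uma, Ivan. Of those, Ren beat Carmen.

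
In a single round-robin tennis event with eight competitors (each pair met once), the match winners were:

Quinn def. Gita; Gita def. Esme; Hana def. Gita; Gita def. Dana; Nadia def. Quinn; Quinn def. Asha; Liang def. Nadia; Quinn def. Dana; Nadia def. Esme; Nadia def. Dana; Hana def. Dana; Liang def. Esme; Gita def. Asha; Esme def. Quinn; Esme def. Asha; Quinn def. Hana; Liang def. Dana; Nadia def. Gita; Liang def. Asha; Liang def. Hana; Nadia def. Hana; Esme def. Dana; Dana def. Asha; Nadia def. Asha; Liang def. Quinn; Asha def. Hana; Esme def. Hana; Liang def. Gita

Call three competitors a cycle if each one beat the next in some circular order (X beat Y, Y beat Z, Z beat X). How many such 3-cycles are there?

4

Win totals: Quinn 4, Nadia 6, Asha 1, Liang 7, Dana 1, Gita 3, Esme 4, Hana 2.
A competitor with w wins dominates both others in C(w,2) triples; summing gives 6 + 15 + 0 + 21 + 0 + 3 + 6 + 1 = 52 transitive triples.
Total triples C(8,3) = 56, so cyclic triples = 56 − 52 = 4.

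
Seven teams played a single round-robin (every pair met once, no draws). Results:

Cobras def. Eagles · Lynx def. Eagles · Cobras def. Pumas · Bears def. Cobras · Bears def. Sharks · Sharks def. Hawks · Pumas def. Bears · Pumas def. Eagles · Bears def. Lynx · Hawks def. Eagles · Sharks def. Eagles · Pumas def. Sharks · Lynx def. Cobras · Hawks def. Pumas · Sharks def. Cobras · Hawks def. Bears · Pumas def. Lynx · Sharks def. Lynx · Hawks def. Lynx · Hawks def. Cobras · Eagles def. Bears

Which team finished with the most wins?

Win totals: Pumas 4, Eagles 1, Bears 3, Sharks 4, Lynx 2, Hawks 5, Cobras 2.
Hawks leads with 5 wins (next highest: 4).

Hawks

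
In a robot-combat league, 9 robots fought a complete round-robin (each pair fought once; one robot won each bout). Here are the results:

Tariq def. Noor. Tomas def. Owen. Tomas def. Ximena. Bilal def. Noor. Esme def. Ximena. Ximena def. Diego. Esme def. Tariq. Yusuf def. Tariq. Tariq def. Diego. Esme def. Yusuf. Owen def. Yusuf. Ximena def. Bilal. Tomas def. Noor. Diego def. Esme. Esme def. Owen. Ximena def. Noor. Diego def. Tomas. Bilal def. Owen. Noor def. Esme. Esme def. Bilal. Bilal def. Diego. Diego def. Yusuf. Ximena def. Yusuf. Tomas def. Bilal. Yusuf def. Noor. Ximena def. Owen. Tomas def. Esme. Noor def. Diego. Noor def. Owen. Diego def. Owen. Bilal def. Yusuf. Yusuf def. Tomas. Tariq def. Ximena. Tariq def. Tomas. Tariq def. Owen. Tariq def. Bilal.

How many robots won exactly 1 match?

Win totals: Esme 5, Tomas 5, Yusuf 3, Bilal 4, Tariq 6, Ximena 5, Noor 3, Diego 4, Owen 1.
Exactly 1: Owen — 1 robot.

1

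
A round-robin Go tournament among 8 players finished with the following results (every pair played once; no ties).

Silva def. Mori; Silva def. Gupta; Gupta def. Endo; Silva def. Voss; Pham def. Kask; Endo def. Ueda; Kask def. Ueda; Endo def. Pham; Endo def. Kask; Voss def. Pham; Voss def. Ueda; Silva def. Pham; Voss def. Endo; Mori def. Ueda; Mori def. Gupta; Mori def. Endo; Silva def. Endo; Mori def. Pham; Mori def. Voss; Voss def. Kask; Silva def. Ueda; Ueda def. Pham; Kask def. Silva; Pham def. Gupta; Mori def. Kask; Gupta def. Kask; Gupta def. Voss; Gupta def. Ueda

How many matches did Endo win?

3

Endo's results: beat Ueda, Kask, Pham; lost to Silva, Gupta, Voss, Mori.
That is 3 wins.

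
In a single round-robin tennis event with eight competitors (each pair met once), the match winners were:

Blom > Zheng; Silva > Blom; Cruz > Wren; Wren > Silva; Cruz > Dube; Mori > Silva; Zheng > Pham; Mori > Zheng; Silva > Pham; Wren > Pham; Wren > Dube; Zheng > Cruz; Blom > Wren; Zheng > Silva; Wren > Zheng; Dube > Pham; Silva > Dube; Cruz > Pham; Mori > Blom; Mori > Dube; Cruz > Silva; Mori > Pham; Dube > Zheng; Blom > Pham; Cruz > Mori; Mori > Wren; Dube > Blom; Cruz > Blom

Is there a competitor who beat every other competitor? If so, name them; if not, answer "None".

Highest win total is Mori with 6 (out of 7 possible).
Mori lost to Cruz, so no competitor went undefeated.

None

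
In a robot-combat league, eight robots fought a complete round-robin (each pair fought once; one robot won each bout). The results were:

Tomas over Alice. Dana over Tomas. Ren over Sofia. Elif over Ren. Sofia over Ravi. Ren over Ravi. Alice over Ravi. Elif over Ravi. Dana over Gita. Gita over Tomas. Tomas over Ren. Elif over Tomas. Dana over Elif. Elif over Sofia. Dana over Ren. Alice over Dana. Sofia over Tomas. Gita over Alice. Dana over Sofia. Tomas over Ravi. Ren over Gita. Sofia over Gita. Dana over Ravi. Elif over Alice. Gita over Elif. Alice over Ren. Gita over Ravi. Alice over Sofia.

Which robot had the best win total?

Win totals: Ren 3, Tomas 3, Sofia 3, Dana 6, Alice 4, Ravi 0, Gita 4, Elif 5.
Dana leads with 6 wins (next highest: 5).

Dana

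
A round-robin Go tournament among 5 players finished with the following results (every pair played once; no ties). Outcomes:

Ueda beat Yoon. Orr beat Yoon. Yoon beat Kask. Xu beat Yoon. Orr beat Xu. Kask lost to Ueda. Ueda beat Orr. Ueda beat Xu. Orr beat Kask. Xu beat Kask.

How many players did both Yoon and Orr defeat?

1

Yoon beat: Kask.
Orr beat: Kask, Xu, Yoon.
Both beat: Kask — 1.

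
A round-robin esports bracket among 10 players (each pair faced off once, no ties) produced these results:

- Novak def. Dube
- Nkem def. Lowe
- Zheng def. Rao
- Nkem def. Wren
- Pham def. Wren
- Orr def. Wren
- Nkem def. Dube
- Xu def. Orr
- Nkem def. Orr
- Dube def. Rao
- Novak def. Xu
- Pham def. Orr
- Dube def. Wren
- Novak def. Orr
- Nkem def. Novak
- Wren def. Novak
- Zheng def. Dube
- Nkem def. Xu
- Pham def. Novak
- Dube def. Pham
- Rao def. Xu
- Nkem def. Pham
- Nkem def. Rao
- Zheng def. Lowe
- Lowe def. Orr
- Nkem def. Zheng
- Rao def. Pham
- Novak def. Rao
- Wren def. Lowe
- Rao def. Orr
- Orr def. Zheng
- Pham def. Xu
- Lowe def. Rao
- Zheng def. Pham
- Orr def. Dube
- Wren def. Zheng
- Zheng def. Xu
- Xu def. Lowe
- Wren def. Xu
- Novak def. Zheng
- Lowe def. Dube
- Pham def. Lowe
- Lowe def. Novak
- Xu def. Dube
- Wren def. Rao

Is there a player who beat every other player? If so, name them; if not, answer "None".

Nkem has 9 wins out of 9 opponents — a perfect record.

Nkem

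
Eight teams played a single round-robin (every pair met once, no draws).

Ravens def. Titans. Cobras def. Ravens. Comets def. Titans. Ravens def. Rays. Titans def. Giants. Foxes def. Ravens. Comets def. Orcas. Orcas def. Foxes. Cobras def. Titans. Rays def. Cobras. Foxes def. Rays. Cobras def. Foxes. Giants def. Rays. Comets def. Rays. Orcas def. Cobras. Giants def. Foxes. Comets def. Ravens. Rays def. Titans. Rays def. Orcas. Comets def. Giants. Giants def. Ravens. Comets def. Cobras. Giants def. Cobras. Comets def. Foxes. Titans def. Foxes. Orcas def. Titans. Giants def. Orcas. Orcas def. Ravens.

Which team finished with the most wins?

Comets

Win totals: Comets 7, Cobras 3, Foxes 2, Giants 5, Titans 2, Orcas 4, Rays 3, Ravens 2.
Comets leads with 7 wins (next highest: 5).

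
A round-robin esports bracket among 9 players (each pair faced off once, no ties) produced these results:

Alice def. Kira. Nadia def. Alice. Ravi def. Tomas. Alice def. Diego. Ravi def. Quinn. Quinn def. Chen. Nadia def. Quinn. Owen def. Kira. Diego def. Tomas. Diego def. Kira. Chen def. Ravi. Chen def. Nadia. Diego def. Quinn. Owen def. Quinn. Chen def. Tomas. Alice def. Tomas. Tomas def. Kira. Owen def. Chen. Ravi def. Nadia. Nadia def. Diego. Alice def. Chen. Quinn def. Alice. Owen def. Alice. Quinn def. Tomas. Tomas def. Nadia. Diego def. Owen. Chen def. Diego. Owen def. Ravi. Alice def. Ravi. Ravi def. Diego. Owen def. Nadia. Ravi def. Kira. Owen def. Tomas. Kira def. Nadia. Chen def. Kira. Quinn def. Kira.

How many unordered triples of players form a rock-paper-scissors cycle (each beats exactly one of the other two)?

Win totals: Ravi 5, Diego 4, Nadia 3, Alice 5, Kira 1, Chen 5, Owen 7, Quinn 4, Tomas 2.
A player with w wins dominates both others in C(w,2) triples; summing gives 10 + 6 + 3 + 10 + 0 + 10 + 21 + 6 + 1 = 67 transitive triples.
Total triples C(9,3) = 84, so cyclic triples = 84 − 67 = 17.

17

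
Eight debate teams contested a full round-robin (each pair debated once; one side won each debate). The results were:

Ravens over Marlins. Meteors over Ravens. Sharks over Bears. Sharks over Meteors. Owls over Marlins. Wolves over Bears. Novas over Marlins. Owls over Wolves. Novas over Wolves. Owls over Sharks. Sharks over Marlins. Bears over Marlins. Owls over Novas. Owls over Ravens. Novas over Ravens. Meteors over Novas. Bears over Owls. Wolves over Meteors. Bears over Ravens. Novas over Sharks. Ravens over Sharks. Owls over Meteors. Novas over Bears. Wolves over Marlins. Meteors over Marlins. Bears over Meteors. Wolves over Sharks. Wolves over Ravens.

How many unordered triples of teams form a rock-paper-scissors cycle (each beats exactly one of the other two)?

Win totals: Owls 6, Wolves 5, Novas 5, Bears 4, Meteors 3, Sharks 3, Ravens 2, Marlins 0.
A team with w wins dominates both others in C(w,2) triples; summing gives 15 + 10 + 10 + 6 + 3 + 3 + 1 + 0 = 48 transitive triples.
Total triples C(8,3) = 56, so cyclic triples = 56 − 48 = 8.

8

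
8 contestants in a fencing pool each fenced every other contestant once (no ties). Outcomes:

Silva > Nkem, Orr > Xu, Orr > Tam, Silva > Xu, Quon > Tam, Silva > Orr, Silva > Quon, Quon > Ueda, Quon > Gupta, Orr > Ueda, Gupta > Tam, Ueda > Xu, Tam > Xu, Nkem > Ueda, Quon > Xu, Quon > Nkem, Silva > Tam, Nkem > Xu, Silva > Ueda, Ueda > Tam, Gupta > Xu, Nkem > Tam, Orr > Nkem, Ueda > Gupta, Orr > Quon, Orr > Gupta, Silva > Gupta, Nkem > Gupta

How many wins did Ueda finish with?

3

Ueda's results: beat Xu, Tam, Gupta; lost to Orr, Silva, Nkem, Quon.
That is 3 wins.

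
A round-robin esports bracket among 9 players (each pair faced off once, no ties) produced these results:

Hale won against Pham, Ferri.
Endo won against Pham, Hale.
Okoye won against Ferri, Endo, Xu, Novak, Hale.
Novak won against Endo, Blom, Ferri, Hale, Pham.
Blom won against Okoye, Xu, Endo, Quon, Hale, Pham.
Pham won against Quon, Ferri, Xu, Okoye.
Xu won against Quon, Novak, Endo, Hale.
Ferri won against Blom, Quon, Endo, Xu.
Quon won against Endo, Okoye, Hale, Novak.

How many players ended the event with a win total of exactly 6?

Win totals: Quon 4, Okoye 5, Blom 6, Xu 4, Novak 5, Hale 2, Pham 4, Ferri 4, Endo 2.
Exactly 6: Blom — 1 player.

1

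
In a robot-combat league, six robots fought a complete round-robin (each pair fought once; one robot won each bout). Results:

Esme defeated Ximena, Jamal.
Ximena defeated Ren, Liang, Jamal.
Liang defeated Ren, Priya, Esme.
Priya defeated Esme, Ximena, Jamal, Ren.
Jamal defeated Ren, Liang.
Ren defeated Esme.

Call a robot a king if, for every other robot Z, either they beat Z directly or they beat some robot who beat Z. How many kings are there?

Jamal cannot reach Ximena in two steps.
Liang reaches everyone (king).
Ximena reaches everyone (king).
Ren cannot reach Liang, Priya in two steps.
Esme cannot reach Priya in two steps.
Priya reaches everyone (king).
Kings: Liang, Ximena, Priya — 3.

3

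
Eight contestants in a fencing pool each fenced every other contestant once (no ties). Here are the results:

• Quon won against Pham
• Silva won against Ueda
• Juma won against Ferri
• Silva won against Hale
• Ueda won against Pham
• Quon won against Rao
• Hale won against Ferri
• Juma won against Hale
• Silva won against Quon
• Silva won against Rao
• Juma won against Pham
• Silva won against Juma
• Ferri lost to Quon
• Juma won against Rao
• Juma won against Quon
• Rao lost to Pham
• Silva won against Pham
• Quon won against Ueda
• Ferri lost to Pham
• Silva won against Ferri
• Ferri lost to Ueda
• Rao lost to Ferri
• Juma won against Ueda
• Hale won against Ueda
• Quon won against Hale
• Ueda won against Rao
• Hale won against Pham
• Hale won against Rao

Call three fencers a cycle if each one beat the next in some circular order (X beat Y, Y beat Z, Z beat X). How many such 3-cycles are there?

0

Win totals: Quon 5, Hale 4, Pham 2, Silva 7, Rao 0, Ferri 1, Juma 6, Ueda 3.
A fencer with w wins dominates both others in C(w,2) triples; summing gives 10 + 6 + 1 + 21 + 0 + 0 + 15 + 3 = 56 transitive triples.
Total triples C(8,3) = 56, so cyclic triples = 56 − 56 = 0.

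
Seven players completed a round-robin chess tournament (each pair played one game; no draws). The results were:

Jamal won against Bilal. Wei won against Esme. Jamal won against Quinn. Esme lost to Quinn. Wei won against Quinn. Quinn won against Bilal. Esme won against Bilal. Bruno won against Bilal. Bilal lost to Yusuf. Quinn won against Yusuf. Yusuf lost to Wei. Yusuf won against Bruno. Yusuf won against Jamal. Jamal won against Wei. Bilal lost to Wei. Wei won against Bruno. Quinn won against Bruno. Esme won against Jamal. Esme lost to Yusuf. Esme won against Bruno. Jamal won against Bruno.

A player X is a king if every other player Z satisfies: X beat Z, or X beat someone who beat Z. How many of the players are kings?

3

Esme cannot reach Yusuf in two steps.
Bilal cannot reach Esme, Quinn, Yusuf, Bruno, Jamal, Wei in two steps.
Quinn cannot reach Wei in two steps.
Yusuf reaches everyone (king).
Bruno cannot reach Esme, Quinn, Yusuf, Jamal, Wei in two steps.
Jamal reaches everyone (king).
Wei reaches everyone (king).
Kings: Yusuf, Jamal, Wei — 3.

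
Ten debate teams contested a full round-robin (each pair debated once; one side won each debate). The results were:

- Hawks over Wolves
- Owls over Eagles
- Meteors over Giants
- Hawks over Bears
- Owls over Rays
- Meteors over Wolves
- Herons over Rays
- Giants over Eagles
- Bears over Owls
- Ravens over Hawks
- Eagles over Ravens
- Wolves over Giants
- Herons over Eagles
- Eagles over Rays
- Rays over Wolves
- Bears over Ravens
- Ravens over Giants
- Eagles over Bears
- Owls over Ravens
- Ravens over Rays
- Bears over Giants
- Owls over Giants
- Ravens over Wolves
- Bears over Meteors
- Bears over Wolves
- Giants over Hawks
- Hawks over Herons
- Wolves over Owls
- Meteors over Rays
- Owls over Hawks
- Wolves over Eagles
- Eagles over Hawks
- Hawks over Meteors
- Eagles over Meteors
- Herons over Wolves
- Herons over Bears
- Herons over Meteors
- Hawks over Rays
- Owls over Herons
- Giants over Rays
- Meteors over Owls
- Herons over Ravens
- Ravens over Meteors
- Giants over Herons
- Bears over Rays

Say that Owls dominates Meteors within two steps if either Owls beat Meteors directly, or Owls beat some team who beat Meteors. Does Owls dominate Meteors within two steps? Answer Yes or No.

Yes

Owls did not beat Meteors directly.
Owls beat Rays, Eagles, Herons, Hawks, Ravens, Giants. Of those, Eagles beat Meteors.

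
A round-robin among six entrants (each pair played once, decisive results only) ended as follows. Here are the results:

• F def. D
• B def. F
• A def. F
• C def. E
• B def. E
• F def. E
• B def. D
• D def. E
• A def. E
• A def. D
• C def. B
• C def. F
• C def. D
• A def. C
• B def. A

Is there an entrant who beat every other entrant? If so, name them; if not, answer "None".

None

Highest win total is C with 4 (out of 5 possible).
C lost to A, so no entrant went undefeated.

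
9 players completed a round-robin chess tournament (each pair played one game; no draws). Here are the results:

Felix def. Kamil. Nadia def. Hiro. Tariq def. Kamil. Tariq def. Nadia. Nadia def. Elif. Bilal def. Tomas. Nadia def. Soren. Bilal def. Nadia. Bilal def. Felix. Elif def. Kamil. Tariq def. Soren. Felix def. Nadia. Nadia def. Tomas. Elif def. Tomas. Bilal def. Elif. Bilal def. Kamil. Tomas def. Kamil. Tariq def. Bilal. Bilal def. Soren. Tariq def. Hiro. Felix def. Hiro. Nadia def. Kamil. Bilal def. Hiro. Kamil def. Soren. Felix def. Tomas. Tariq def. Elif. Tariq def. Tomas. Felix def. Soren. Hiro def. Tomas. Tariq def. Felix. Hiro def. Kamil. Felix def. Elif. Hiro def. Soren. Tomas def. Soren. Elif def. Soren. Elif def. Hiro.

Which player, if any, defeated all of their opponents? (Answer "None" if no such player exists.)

Tariq

Tariq has 8 wins out of 8 opponents — a perfect record.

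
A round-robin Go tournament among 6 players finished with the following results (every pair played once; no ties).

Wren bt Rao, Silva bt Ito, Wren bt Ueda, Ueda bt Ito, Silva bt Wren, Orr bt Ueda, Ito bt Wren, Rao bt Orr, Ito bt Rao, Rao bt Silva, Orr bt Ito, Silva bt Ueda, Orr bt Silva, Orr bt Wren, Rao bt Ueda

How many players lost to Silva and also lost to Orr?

Silva beat: Ueda, Wren, Ito.
Orr beat: Silva, Ueda, Wren, Ito.
Both beat: Ueda, Wren, Ito — 3.

3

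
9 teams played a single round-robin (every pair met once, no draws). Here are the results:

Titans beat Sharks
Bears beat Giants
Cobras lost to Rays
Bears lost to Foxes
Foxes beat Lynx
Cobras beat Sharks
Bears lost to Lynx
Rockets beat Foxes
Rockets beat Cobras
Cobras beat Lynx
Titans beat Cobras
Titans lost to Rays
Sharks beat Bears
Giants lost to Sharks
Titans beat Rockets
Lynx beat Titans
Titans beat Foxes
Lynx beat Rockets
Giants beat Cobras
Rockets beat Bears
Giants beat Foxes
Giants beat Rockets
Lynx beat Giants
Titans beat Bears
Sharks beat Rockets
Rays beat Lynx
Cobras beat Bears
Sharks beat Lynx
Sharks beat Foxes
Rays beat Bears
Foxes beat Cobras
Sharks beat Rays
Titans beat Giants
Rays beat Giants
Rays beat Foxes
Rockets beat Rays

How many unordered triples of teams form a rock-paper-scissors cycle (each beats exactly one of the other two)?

18

Win totals: Bears 1, Cobras 3, Lynx 4, Foxes 3, Rays 6, Titans 6, Rockets 4, Giants 3, Sharks 6.
A team with w wins dominates both others in C(w,2) triples; summing gives 0 + 3 + 6 + 3 + 15 + 15 + 6 + 3 + 15 = 66 transitive triples.
Total triples C(9,3) = 84, so cyclic triples = 84 − 66 = 18.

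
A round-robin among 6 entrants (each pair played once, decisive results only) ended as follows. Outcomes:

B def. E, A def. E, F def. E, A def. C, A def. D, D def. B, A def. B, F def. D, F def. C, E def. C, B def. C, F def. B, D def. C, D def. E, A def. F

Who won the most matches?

Win totals: A 5, B 2, C 0, D 3, E 1, F 4.
A leads with 5 wins (next highest: 4).

A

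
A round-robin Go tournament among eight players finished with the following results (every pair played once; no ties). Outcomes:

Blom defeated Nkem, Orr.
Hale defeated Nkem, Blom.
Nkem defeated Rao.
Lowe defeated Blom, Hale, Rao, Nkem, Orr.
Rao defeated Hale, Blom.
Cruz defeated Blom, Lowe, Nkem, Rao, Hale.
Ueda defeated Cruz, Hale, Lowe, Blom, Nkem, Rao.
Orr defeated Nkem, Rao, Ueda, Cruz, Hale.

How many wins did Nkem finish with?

Nkem's results: beat Rao; lost to Hale, Cruz, Lowe, Blom, Ueda, Orr.
That is 1 win.

1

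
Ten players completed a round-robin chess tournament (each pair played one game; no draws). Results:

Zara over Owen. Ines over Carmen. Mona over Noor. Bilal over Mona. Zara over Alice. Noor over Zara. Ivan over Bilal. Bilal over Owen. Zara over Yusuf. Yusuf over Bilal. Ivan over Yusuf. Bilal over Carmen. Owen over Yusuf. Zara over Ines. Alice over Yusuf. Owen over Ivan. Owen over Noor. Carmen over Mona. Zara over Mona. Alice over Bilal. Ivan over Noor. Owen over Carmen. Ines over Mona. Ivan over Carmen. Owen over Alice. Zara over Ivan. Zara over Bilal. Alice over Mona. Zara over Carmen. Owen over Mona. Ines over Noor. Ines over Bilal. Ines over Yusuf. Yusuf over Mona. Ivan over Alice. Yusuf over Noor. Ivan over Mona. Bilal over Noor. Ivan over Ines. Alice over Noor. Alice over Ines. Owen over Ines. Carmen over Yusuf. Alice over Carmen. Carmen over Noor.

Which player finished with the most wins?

Zara

Win totals: Yusuf 3, Ines 5, Owen 7, Noor 1, Bilal 4, Ivan 7, Zara 8, Mona 1, Alice 6, Carmen 3.
Zara leads with 8 wins (next highest: 7).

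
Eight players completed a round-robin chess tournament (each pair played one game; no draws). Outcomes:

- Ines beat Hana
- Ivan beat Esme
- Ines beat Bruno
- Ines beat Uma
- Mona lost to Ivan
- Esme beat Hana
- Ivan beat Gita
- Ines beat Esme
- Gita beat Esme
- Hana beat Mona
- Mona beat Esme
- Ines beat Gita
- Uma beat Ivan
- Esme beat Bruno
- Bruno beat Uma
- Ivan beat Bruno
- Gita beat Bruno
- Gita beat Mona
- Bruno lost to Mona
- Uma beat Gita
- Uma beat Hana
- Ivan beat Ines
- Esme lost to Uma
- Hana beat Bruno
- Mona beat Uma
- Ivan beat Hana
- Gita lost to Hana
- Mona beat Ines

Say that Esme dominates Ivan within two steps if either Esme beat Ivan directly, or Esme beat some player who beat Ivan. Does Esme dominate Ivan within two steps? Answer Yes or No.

No

Esme did not beat Ivan directly.
Esme beat Bruno, Hana, but each of them lost to Ivan. No two-step path.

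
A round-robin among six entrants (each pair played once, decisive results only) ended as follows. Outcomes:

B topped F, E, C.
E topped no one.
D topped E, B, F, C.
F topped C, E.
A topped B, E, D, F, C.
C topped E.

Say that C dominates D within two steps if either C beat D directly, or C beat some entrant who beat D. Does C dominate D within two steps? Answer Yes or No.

No

C did not beat D directly.
C beat E, but each of them lost to D. No two-step path.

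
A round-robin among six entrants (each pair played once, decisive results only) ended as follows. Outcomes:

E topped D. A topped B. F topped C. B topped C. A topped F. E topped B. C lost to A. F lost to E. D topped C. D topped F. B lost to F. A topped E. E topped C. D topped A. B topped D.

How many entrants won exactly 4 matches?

Win totals: A 4, B 2, C 0, D 3, E 4, F 2.
Exactly 4: A, E — 2 entrants.

2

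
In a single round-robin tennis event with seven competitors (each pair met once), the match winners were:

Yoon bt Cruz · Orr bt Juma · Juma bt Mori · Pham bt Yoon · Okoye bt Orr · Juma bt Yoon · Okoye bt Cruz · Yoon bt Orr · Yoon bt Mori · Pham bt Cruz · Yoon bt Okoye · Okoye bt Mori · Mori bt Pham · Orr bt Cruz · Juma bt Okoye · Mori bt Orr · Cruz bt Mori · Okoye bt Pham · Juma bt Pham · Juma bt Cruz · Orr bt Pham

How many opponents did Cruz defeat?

Cruz's results: beat Mori; lost to Yoon, Juma, Okoye, Pham, Orr.
That is 1 win.

1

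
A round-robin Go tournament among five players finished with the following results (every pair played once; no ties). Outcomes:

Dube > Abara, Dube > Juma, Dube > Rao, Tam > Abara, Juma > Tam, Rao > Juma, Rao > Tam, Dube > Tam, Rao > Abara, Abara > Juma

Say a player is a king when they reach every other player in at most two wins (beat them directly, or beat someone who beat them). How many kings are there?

Tam cannot reach Dube, Rao in two steps.
Dube reaches everyone (king).
Abara cannot reach Dube, Rao in two steps.
Rao cannot reach Dube in two steps.
Juma cannot reach Dube, Rao in two steps.
Kings: Dube — 1.

1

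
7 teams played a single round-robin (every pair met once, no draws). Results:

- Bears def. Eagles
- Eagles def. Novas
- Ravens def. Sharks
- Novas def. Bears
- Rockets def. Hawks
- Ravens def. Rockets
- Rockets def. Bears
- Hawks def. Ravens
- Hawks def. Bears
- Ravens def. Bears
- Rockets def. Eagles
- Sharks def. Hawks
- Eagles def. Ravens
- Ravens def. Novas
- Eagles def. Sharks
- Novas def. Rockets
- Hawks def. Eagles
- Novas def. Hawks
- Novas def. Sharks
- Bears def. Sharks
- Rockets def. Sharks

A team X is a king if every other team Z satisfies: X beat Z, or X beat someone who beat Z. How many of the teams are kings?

Sharks cannot reach Novas, Rockets in two steps.
Novas reaches everyone (king).
Rockets reaches everyone (king).
Ravens reaches everyone (king).
Hawks reaches everyone (king).
Bears cannot reach Rockets in two steps.
Eagles reaches everyone (king).
Kings: Novas, Rockets, Ravens, Hawks, Eagles — 5.

5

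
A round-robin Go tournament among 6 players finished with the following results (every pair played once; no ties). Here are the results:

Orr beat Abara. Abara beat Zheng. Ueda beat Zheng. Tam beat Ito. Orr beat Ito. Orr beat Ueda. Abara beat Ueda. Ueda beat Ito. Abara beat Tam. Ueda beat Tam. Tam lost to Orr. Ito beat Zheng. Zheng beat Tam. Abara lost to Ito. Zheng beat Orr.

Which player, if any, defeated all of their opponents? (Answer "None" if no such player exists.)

None

Highest win total is Orr with 4 (out of 5 possible).
Orr lost to Zheng, so no player went undefeated.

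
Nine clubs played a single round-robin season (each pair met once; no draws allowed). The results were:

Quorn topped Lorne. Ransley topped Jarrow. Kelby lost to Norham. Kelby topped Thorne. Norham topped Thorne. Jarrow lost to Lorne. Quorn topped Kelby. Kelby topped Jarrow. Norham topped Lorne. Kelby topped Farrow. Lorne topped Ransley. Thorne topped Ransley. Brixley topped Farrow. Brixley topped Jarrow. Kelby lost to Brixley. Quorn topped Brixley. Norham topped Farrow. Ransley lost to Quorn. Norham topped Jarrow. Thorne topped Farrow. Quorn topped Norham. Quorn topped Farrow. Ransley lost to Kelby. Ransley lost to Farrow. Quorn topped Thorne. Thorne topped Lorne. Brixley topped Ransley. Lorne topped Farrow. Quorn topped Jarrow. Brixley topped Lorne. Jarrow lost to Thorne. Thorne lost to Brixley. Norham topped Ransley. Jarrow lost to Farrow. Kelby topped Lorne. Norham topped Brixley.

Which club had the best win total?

Quorn

Win totals: Quorn 8, Thorne 4, Lorne 3, Kelby 5, Brixley 6, Ransley 1, Farrow 2, Jarrow 0, Norham 7.
Quorn leads with 8 wins (next highest: 7).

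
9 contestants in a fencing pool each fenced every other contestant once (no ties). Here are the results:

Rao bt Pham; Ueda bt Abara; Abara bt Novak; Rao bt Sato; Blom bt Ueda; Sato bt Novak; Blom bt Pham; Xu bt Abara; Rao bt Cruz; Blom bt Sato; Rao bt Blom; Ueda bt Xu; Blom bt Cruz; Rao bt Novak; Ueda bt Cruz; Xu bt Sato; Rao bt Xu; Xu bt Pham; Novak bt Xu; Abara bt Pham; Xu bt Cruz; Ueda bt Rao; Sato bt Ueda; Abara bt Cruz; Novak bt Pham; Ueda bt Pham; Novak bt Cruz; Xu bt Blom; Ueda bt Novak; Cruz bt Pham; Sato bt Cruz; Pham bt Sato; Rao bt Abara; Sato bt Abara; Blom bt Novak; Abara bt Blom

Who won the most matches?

Rao

Win totals: Novak 3, Pham 1, Xu 5, Cruz 1, Ueda 6, Sato 4, Abara 4, Rao 7, Blom 5.
Rao leads with 7 wins (next highest: 6).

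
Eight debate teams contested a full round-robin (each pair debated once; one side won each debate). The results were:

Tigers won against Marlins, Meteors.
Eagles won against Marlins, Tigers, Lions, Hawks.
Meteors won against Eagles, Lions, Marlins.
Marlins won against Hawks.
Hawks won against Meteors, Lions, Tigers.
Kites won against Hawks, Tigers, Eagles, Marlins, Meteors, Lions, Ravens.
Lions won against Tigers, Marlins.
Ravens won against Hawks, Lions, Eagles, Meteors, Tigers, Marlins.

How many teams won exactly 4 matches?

Win totals: Marlins 1, Ravens 6, Tigers 2, Hawks 3, Eagles 4, Lions 2, Kites 7, Meteors 3.
Exactly 4: Eagles — 1 team.

1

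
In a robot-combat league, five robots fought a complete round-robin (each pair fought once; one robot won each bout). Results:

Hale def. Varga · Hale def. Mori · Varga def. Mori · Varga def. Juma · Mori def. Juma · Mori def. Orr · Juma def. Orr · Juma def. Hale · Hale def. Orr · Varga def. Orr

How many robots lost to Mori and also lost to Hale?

Mori beat: Juma, Orr.
Hale beat: Mori, Orr, Varga.
Both beat: Orr — 1.

1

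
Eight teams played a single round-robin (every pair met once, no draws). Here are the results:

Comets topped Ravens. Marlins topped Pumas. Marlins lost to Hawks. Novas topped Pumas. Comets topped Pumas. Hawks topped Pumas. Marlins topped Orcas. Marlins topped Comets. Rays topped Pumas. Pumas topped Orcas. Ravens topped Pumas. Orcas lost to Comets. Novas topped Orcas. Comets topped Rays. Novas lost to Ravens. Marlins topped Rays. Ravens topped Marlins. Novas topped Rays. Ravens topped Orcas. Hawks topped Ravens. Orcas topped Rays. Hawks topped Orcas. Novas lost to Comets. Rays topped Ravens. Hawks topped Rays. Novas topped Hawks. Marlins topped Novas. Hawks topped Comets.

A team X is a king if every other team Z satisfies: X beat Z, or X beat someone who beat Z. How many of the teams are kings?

5

Comets reaches everyone (king).
Marlins reaches everyone (king).
Orcas cannot reach Comets, Marlins, Hawks, Novas in two steps.
Ravens reaches everyone (king).
Hawks reaches everyone (king).
Pumas cannot reach Comets, Marlins, Ravens, Hawks, Novas in two steps.
Novas reaches everyone (king).
Rays cannot reach Comets, Hawks in two steps.
Kings: Comets, Marlins, Ravens, Hawks, Novas — 5.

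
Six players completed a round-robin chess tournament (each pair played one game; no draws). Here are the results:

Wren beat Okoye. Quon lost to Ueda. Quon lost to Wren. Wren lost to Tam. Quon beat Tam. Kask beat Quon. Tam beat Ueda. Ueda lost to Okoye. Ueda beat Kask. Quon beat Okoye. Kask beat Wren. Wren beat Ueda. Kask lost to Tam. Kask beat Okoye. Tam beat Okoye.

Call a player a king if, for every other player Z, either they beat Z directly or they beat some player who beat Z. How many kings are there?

Quon reaches everyone (king).
Kask reaches everyone (king).
Tam reaches everyone (king).
Okoye cannot reach Tam, Wren in two steps.
Wren reaches everyone (king).
Ueda reaches everyone (king).
Kings: Quon, Kask, Tam, Wren, Ueda — 5.

5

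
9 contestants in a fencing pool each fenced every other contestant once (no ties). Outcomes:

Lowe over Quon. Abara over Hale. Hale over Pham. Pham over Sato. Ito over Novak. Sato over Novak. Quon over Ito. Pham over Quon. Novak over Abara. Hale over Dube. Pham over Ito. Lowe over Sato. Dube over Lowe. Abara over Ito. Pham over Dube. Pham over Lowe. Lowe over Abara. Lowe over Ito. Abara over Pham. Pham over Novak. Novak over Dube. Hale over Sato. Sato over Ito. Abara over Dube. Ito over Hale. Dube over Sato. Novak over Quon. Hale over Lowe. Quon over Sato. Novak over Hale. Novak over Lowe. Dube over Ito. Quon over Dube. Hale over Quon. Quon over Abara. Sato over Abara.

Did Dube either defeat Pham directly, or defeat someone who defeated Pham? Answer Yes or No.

No

Dube did not beat Pham directly.
Dube beat Lowe, Sato, Ito, but each of them lost to Pham. No two-step path.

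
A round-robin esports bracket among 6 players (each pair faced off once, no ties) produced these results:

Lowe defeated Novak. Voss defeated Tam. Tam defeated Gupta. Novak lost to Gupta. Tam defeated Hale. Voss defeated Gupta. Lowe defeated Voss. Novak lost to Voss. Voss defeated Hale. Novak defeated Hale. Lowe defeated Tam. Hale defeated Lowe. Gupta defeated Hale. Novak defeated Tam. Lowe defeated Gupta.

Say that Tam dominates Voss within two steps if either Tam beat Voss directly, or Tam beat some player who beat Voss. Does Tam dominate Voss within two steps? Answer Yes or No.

No

Tam did not beat Voss directly.
Tam beat Hale, Gupta, but each of them lost to Voss. No two-step path.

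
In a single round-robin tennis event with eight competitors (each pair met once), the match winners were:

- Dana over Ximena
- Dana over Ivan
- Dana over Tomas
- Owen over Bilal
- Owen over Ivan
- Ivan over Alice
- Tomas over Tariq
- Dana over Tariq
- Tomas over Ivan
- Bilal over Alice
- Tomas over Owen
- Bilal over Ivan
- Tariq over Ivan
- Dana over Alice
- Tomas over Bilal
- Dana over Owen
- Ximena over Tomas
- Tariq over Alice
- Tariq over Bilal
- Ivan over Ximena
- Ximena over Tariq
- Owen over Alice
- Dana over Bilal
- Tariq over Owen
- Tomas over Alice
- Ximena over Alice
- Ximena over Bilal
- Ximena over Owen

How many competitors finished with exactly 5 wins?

2

Win totals: Ximena 5, Bilal 2, Owen 3, Tomas 5, Tariq 4, Ivan 2, Alice 0, Dana 7.
Exactly 5: Ximena, Tomas — 2 competitors.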